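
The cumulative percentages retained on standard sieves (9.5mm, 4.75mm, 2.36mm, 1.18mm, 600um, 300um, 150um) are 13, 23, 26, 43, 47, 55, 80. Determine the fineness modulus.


FM = sum(cumulative % retained) / 100
= 287 / 100
= 2.87

2.87


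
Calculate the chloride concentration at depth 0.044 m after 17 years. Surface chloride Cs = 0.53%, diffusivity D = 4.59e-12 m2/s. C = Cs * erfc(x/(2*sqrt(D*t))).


t_seconds = 17 * 365.25 * 24 * 3600 = 536479200.0 s
arg = 0.044 / (2 * sqrt(4.59e-12 * 536479200.0))
= 0.4433
erfc(0.4433) = 0.5307
C = 0.53 * 0.5307 = 0.2813%

0.2813


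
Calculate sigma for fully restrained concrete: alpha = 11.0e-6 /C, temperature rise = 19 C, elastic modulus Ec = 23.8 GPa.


sigma = alpha * dT * Ec
= 11.0e-6 * 19 * 23.8 * 1000
= 4.974 MPa

4.974


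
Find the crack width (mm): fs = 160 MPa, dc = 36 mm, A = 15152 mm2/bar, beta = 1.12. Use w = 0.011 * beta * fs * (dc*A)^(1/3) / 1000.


w = 0.011 * beta * fs * (dc * A)^(1/3) / 1000
= 0.011 * 1.12 * 160 * (36 * 15152)^(1/3) / 1000
= 0.161 mm

0.161


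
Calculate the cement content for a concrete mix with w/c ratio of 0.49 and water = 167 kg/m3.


Cement = water / (w/c)
= 167 / 0.49
= 340.8 kg/m3

340.8


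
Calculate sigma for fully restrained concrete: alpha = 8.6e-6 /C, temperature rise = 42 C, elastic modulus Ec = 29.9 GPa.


sigma = alpha * dT * Ec
= 8.6e-6 * 42 * 29.9 * 1000
= 10.8 MPa

10.8


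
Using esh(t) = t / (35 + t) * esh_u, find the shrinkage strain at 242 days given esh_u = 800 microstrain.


esh(242) = 242 / (35 + 242) * 800
= 242 / 277 * 800
= 698.9 microstrain

698.9


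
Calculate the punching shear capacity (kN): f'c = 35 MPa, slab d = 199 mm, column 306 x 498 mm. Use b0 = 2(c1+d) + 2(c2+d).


b0 = 2*(306 + 199) + 2*(498 + 199) = 2404 mm
Vc = 0.33 * sqrt(35) * 2404 * 199 / 1000
= 933.98 kN

933.98


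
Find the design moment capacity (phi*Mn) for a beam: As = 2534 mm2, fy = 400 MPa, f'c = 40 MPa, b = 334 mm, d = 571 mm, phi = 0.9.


a = As * fy / (0.85 * f'c * b)
= 2534 * 400 / (0.85 * 40 * 334)
= 89.2568 mm
Mn = As * fy * (d - a/2) / 10^6
= 533.5303 kN-m
phi*Mn = 0.9 * 533.5303 = 480.18 kN-m

480.18


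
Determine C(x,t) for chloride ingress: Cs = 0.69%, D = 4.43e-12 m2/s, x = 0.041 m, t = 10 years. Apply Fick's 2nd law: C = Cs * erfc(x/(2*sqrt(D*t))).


t_seconds = 10 * 365.25 * 24 * 3600 = 315576000.0 s
arg = 0.041 / (2 * sqrt(4.43e-12 * 315576000.0))
= 0.5483
erfc(0.5483) = 0.4381
C = 0.69 * 0.4381 = 0.3023%

0.3023


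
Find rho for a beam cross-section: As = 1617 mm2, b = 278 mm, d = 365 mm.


rho = As / (b * d)
= 1617 / (278 * 365)
= 0.0159

0.0159


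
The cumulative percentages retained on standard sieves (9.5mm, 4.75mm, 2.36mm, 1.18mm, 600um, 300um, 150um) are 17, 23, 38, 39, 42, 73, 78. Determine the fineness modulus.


FM = sum(cumulative % retained) / 100
= 310 / 100
= 3.1

3.1


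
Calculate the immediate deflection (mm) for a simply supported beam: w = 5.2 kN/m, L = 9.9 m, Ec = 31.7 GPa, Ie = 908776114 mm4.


Convert: L = 9.9 m = 9900 mm, Ec = 31.7 GPa = 31700 MPa
delta = 5 * 5.2 * 9900^4 / (384 * 31700 * 908776114)
= 22.58 mm

22.58


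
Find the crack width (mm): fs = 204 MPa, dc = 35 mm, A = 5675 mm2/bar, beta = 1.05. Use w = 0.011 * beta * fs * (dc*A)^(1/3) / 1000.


w = 0.011 * beta * fs * (dc * A)^(1/3) / 1000
= 0.011 * 1.05 * 204 * (35 * 5675)^(1/3) / 1000
= 0.137 mm

0.137


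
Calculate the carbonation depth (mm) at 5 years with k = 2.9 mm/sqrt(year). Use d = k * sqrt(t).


depth = k * sqrt(t)
= 2.9 * sqrt(5)
= 6.48 mm

6.48


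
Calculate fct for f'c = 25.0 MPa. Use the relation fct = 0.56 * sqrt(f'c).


fct = 0.56 * sqrt(25.0)
= 0.56 * 5.0
= 2.8 MPa

2.8


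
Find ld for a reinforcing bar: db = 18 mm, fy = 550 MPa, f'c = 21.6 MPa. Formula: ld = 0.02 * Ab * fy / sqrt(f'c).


Ab = pi * 18^2 / 4 = 254.469 mm2
ld = 0.02 * 254.469 * 550 / sqrt(21.6)
= 602.3 mm

602.3


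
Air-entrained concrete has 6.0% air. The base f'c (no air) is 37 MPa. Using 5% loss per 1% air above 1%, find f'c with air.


Strength loss = (6.0 - 1) * 5 = 25.0%
f'c = 37 * (1 - 25.0/100)
= 27.75 MPa

27.75


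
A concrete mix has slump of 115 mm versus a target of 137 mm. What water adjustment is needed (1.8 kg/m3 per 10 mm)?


Difference = 137 - 115 = 22 mm
Water adjustment = 22 * 1.8 / 10 = 4.0 kg/m3

4.0


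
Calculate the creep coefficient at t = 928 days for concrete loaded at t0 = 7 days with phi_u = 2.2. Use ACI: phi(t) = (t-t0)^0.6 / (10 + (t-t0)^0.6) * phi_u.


dt = 928 - 7 = 921
phi = 921^0.6 / (10 + 921^0.6) * 2.2
= 1.886

1.886


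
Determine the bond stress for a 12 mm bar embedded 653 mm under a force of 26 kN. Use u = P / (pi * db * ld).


u = P / (pi * db * ld)
= 26 * 1000 / (pi * 12 * 653)
= 1.056 MPa

1.056


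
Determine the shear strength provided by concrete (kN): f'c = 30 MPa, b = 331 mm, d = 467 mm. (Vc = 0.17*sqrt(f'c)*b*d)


Vc = 0.17 * sqrt(30) * 331 * 467 / 1000
= 143.93 kN

143.93


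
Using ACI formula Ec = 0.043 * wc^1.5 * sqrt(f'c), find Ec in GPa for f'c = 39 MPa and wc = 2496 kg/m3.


Ec = 0.043 * 2496^1.5 * sqrt(39) / 1000
= 33.49 GPa

33.49


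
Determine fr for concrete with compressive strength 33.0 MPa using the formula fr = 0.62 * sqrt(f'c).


fr = 0.62 * sqrt(33.0)
= 3.562 MPa

3.562


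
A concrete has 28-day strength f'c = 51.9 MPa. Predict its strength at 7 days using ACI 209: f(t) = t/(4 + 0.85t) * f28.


f(7) = 7 / (4 + 0.85 * 7) * 51.9
= 7 / 9.95 * 51.9
= 36.51 MPa

36.51


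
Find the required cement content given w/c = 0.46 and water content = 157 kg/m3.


Cement = water / (w/c)
= 157 / 0.46
= 341.3 kg/m3

341.3


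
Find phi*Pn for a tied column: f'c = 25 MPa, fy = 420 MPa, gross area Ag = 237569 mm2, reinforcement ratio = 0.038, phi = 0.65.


Ast = rho * Ag = 0.038 * 237569 = 9027.622 mm2
phi*Pn = 0.65 * 0.80 * (0.85 * 25 * (237569 - 9027.622) + 420 * 9027.622) / 1000
= 4497.01 kN

4497.01


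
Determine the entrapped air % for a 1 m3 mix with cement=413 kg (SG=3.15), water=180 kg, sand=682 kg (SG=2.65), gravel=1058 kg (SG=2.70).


Vol cement = 413 / (3.15 * 1000) = 0.131111 m3
Vol water = 180 / 1000 = 0.18 m3
Vol sand = 682 / (2.65 * 1000) = 0.257358 m3
Vol gravel = 1058 / (2.70 * 1000) = 0.391852 m3
Total solid + water volume = 0.960321 m3
Air = (1 - 0.960321) * 100 = 3.97%

3.97


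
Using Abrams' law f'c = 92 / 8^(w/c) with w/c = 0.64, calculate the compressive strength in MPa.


f'c = 92 / 8^0.64
= 92 / 3.784
= 24.31 MPa

24.31


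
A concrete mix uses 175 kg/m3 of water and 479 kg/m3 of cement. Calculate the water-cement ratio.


w/c = water / cement
w/c = 175 / 479 = 0.365

0.365


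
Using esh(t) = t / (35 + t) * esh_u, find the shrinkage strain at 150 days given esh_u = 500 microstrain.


esh(150) = 150 / (35 + 150) * 500
= 150 / 185 * 500
= 405.4 microstrain

405.4


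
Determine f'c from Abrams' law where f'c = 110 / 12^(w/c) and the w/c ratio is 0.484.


f'c = 110 / 12^0.484
= 110 / 3.329
= 33.04 MPa

33.04


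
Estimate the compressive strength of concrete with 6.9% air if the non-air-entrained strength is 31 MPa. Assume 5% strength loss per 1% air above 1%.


Strength loss = (6.9 - 1) * 5 = 29.5%
f'c = 31 * (1 - 29.5/100)
= 21.86 MPa

21.86


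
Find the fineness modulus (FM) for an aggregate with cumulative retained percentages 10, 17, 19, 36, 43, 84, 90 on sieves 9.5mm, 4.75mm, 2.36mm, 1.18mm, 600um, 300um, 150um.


FM = sum(cumulative % retained) / 100
= 299 / 100
= 2.99

2.99


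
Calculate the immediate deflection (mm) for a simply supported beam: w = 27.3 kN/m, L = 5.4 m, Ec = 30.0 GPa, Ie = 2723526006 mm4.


Convert: L = 5.4 m = 5400 mm, Ec = 30.0 GPa = 30000 MPa
delta = 5 * 27.3 * 5400^4 / (384 * 30000 * 2723526006)
= 3.7 mm

3.7


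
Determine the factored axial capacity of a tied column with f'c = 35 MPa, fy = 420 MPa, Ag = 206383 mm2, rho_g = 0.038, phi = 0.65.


Ast = rho * Ag = 0.038 * 206383 = 7842.554 mm2
phi*Pn = 0.65 * 0.80 * (0.85 * 35 * (206383 - 7842.554) + 420 * 7842.554) / 1000
= 4784.23 kN

4784.23


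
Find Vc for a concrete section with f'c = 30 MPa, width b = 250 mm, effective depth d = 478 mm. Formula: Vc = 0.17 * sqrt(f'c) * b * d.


Vc = 0.17 * sqrt(30) * 250 * 478 / 1000
= 111.27 kN

111.27


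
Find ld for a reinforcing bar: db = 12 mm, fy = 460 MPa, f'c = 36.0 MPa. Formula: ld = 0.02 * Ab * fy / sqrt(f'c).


Ab = pi * 12^2 / 4 = 113.097 mm2
ld = 0.02 * 113.097 * 460 / sqrt(36.0)
= 173.4 mm

173.4


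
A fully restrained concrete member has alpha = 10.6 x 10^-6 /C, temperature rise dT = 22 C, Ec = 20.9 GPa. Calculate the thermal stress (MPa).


sigma = alpha * dT * Ec
= 10.6e-6 * 22 * 20.9 * 1000
= 4.874 MPa

4.874


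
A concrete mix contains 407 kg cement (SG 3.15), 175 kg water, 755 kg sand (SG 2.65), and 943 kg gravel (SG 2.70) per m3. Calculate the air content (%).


Vol cement = 407 / (3.15 * 1000) = 0.129206 m3
Vol water = 175 / 1000 = 0.175 m3
Vol sand = 755 / (2.65 * 1000) = 0.284906 m3
Vol gravel = 943 / (2.70 * 1000) = 0.349259 m3
Total solid + water volume = 0.938371 m3
Air = (1 - 0.938371) * 100 = 6.16%

6.16


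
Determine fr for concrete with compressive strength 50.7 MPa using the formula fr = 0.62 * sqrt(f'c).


fr = 0.62 * sqrt(50.7)
= 4.415 MPa

4.415


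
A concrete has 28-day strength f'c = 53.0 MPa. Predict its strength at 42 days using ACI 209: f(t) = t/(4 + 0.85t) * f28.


f(42) = 42 / (4 + 0.85 * 42) * 53.0
= 42 / 39.7 * 53.0
= 56.07 MPa

56.07


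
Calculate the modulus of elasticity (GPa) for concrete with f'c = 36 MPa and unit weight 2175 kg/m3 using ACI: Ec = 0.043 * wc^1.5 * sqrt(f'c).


Ec = 0.043 * 2175^1.5 * sqrt(36) / 1000
= 26.17 GPa

26.17


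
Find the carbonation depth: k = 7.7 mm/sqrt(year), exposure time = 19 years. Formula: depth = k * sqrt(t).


depth = k * sqrt(t)
= 7.7 * sqrt(19)
= 33.56 mm

33.56


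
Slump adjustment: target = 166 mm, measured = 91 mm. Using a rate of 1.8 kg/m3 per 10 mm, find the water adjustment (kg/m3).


Difference = 166 - 91 = 75 mm
Water adjustment = 75 * 1.8 / 10 = 13.5 kg/m3

13.5


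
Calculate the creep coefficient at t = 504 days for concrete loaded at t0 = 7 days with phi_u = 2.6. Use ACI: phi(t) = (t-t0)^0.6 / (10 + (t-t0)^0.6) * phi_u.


dt = 504 - 7 = 497
phi = 497^0.6 / (10 + 497^0.6) * 2.6
= 2.095

2.095


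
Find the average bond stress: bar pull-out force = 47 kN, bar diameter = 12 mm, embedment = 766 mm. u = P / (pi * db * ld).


u = P / (pi * db * ld)
= 47 * 1000 / (pi * 12 * 766)
= 1.628 MPa

1.628


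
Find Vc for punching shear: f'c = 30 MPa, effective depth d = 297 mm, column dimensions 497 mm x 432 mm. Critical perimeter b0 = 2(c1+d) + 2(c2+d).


b0 = 2*(497 + 297) + 2*(432 + 297) = 3046 mm
Vc = 0.33 * sqrt(30) * 3046 * 297 / 1000
= 1635.16 kN

1635.16


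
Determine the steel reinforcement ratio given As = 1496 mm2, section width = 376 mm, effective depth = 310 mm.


rho = As / (b * d)
= 1496 / (376 * 310)
= 0.0128

0.0128


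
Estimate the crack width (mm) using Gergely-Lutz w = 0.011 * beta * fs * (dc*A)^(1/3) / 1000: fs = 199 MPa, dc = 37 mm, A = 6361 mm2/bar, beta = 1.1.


w = 0.011 * beta * fs * (dc * A)^(1/3) / 1000
= 0.011 * 1.1 * 199 * (37 * 6361)^(1/3) / 1000
= 0.149 mm

0.149


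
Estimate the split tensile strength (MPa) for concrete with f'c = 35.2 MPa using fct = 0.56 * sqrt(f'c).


fct = 0.56 * sqrt(35.2)
= 0.56 * 5.933
= 3.322 MPa

3.322


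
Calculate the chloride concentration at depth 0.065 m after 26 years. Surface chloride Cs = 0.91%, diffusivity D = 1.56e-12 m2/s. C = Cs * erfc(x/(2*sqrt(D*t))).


t_seconds = 26 * 365.25 * 24 * 3600 = 820497600.0 s
arg = 0.065 / (2 * sqrt(1.56e-12 * 820497600.0))
= 0.9084
erfc(0.9084) = 0.1989
C = 0.91 * 0.1989 = 0.181%

0.181


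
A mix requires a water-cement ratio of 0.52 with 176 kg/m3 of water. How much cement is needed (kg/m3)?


Cement = water / (w/c)
= 176 / 0.52
= 338.5 kg/m3

338.5


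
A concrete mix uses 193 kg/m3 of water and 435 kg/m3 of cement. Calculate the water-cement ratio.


w/c = water / cement
w/c = 193 / 435 = 0.444

0.444


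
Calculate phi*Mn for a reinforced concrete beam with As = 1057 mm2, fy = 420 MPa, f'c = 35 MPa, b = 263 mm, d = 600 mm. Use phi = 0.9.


a = As * fy / (0.85 * f'c * b)
= 1057 * 420 / (0.85 * 35 * 263)
= 56.739 mm
Mn = As * fy * (d - a/2) / 10^6
= 253.7696 kN-m
phi*Mn = 0.9 * 253.7696 = 228.39 kN-m

228.39


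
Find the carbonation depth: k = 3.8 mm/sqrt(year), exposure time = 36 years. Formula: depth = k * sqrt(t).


depth = k * sqrt(t)
= 3.8 * sqrt(36)
= 22.8 mm

22.8


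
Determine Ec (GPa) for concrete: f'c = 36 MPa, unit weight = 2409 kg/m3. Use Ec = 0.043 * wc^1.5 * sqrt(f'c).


Ec = 0.043 * 2409^1.5 * sqrt(36) / 1000
= 30.51 GPa

30.51


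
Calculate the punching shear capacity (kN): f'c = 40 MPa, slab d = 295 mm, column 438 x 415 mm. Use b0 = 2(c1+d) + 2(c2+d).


b0 = 2*(438 + 295) + 2*(415 + 295) = 2886 mm
Vc = 0.33 * sqrt(40) * 2886 * 295 / 1000
= 1776.9 kN

1776.9


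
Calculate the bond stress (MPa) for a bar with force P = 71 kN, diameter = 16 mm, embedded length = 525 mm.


u = P / (pi * db * ld)
= 71 * 1000 / (pi * 16 * 525)
= 2.69 MPa

2.69


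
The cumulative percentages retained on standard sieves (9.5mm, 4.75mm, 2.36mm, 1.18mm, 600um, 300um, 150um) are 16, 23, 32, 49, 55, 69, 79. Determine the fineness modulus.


FM = sum(cumulative % retained) / 100
= 323 / 100
= 3.23

3.23


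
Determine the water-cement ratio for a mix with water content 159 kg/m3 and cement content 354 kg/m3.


w/c = water / cement
w/c = 159 / 354 = 0.449

0.449


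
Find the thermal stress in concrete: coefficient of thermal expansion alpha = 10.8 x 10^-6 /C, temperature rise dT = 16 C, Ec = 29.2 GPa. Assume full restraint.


sigma = alpha * dT * Ec
= 10.8e-6 * 16 * 29.2 * 1000
= 5.046 MPa

5.046


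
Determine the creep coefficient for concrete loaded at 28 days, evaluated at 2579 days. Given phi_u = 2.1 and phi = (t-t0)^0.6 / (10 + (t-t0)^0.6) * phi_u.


dt = 2579 - 28 = 2551
phi = 2551^0.6 / (10 + 2551^0.6) * 2.1
= 1.926

1.926


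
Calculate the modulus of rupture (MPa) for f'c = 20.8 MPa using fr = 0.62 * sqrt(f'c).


fr = 0.62 * sqrt(20.8)
= 2.828 MPa

2.828


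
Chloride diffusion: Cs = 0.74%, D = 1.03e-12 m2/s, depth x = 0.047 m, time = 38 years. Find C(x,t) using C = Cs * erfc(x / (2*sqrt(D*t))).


t_seconds = 38 * 365.25 * 24 * 3600 = 1199188800.0 s
arg = 0.047 / (2 * sqrt(1.03e-12 * 1199188800.0))
= 0.6687
erfc(0.6687) = 0.3443
C = 0.74 * 0.3443 = 0.2548%

0.2548


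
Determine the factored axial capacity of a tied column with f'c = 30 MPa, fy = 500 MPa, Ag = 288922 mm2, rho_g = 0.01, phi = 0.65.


Ast = rho * Ag = 0.01 * 288922 = 2889.22 mm2
phi*Pn = 0.65 * 0.80 * (0.85 * 30 * (288922 - 2889.22) + 500 * 2889.22) / 1000
= 4543.99 kN

4543.99


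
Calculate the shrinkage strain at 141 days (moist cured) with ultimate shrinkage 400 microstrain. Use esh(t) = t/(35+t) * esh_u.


esh(141) = 141 / (35 + 141) * 400
= 141 / 176 * 400
= 320.5 microstrain

320.5


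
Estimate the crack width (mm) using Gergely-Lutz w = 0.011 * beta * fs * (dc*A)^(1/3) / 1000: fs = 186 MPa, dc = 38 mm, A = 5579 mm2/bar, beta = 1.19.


w = 0.011 * beta * fs * (dc * A)^(1/3) / 1000
= 0.011 * 1.19 * 186 * (38 * 5579)^(1/3) / 1000
= 0.145 mm

0.145


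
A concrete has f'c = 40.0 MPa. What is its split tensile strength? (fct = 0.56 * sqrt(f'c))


fct = 0.56 * sqrt(40.0)
= 0.56 * 6.325
= 3.542 MPa

3.542


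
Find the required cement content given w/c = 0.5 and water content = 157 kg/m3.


Cement = water / (w/c)
= 157 / 0.5
= 314.0 kg/m3

314.0


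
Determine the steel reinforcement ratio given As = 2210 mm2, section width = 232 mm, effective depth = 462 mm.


rho = As / (b * d)
= 2210 / (232 * 462)
= 0.0206

0.0206


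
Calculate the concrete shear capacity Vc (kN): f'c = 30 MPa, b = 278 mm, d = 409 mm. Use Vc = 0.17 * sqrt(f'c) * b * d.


Vc = 0.17 * sqrt(30) * 278 * 409 / 1000
= 105.87 kN

105.87


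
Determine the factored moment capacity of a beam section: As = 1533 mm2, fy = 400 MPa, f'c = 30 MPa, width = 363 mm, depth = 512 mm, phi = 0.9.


a = As * fy / (0.85 * f'c * b)
= 1533 * 400 / (0.85 * 30 * 363)
= 66.2453 mm
Mn = As * fy * (d - a/2) / 10^6
= 293.6476 kN-m
phi*Mn = 0.9 * 293.6476 = 264.28 kN-m

264.28


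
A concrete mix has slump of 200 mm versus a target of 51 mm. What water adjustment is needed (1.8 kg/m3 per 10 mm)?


Difference = 51 - 200 = -149 mm
Water adjustment = -149 * 1.8 / 10 = -26.8 kg/m3

-26.8


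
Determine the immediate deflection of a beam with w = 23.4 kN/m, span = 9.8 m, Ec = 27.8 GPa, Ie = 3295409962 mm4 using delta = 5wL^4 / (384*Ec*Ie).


Convert: L = 9.8 m = 9800 mm, Ec = 27.8 GPa = 27800 MPa
delta = 5 * 23.4 * 9800^4 / (384 * 27800 * 3295409962)
= 30.68 mm

30.68


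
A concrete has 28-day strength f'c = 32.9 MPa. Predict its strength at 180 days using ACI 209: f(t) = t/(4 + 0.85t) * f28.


f(180) = 180 / (4 + 0.85 * 180) * 32.9
= 180 / 157.0 * 32.9
= 37.72 MPa

37.72


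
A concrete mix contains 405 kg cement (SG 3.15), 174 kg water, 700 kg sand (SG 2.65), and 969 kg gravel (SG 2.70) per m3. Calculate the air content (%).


Vol cement = 405 / (3.15 * 1000) = 0.128571 m3
Vol water = 174 / 1000 = 0.174 m3
Vol sand = 700 / (2.65 * 1000) = 0.264151 m3
Vol gravel = 969 / (2.70 * 1000) = 0.358889 m3
Total solid + water volume = 0.925611 m3
Air = (1 - 0.925611) * 100 = 7.44%

7.44


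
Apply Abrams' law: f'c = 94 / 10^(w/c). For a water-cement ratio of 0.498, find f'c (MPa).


f'c = 94 / 10^0.498
= 94 / 3.148
= 29.86 MPa

29.86


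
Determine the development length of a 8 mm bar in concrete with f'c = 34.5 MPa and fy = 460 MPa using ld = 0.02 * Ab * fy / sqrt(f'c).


Ab = pi * 8^2 / 4 = 50.265 mm2
ld = 0.02 * 50.265 * 460 / sqrt(34.5)
= 78.7 mm

78.7


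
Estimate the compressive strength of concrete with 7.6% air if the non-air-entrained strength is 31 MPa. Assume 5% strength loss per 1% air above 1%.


Strength loss = (7.6 - 1) * 5 = 33.0%
f'c = 31 * (1 - 33.0/100)
= 20.77 MPa

20.77


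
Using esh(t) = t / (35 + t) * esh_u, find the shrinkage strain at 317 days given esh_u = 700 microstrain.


esh(317) = 317 / (35 + 317) * 700
= 317 / 352 * 700
= 630.4 microstrain

630.4


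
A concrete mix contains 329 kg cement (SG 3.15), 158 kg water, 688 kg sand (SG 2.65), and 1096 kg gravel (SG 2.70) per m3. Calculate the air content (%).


Vol cement = 329 / (3.15 * 1000) = 0.104444 m3
Vol water = 158 / 1000 = 0.158 m3
Vol sand = 688 / (2.65 * 1000) = 0.259623 m3
Vol gravel = 1096 / (2.70 * 1000) = 0.405926 m3
Total solid + water volume = 0.927993 m3
Air = (1 - 0.927993) * 100 = 7.2%

7.2


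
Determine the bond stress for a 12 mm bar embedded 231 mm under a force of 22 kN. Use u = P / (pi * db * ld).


u = P / (pi * db * ld)
= 22 * 1000 / (pi * 12 * 231)
= 2.526 MPa

2.526


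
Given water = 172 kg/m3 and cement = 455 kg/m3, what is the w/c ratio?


w/c = water / cement
w/c = 172 / 455 = 0.378

0.378


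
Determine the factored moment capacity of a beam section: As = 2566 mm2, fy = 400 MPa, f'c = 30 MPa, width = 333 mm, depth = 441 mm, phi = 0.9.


a = As * fy / (0.85 * f'c * b)
= 2566 * 400 / (0.85 * 30 * 333)
= 120.8738 mm
Mn = As * fy * (d - a/2) / 10^6
= 390.61 kN-m
phi*Mn = 0.9 * 390.61 = 351.55 kN-m

351.55


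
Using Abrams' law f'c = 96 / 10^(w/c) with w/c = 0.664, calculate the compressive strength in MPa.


f'c = 96 / 10^0.664
= 96 / 4.613
= 20.81 MPa

20.81


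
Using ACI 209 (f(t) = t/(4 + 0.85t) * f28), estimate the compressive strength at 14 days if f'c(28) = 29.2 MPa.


f(14) = 14 / (4 + 0.85 * 14) * 29.2
= 14 / 15.9 * 29.2
= 25.71 MPa

25.71


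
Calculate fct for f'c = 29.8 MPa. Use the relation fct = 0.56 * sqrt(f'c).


fct = 0.56 * sqrt(29.8)
= 0.56 * 5.459
= 3.057 MPa

3.057


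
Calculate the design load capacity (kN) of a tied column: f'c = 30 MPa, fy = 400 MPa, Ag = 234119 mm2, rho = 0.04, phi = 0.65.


Ast = rho * Ag = 0.04 * 234119 = 9364.76 mm2
phi*Pn = 0.65 * 0.80 * (0.85 * 30 * (234119 - 9364.76) + 400 * 9364.76) / 1000
= 4928.11 kN

4928.11


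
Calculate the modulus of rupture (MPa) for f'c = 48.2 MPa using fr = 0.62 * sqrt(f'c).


fr = 0.62 * sqrt(48.2)
= 4.304 MPa

4.304


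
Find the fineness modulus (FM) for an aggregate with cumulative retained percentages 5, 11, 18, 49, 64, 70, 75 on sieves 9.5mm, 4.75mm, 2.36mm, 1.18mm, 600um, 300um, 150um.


FM = sum(cumulative % retained) / 100
= 292 / 100
= 2.92

2.92


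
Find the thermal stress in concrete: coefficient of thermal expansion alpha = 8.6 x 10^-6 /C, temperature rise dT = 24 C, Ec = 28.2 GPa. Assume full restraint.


sigma = alpha * dT * Ec
= 8.6e-6 * 24 * 28.2 * 1000
= 5.82 MPa

5.82


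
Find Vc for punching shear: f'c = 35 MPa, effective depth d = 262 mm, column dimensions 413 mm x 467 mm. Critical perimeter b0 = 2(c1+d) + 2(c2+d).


b0 = 2*(413 + 262) + 2*(467 + 262) = 2808 mm
Vc = 0.33 * sqrt(35) * 2808 * 262 / 1000
= 1436.3 kN

1436.3


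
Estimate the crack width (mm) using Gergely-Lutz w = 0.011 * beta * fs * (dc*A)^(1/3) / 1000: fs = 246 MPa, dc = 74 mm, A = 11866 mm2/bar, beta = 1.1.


w = 0.011 * beta * fs * (dc * A)^(1/3) / 1000
= 0.011 * 1.1 * 246 * (74 * 11866)^(1/3) / 1000
= 0.285 mm

0.285


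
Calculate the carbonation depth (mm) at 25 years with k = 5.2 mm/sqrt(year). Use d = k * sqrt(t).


depth = k * sqrt(t)
= 5.2 * sqrt(25)
= 26.0 mm

26.0


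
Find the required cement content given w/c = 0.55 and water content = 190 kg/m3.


Cement = water / (w/c)
= 190 / 0.55
= 345.5 kg/m3

345.5


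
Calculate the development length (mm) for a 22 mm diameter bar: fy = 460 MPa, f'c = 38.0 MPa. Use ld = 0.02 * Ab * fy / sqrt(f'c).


Ab = pi * 22^2 / 4 = 380.133 mm2
ld = 0.02 * 380.133 * 460 / sqrt(38.0)
= 567.3 mm

567.3


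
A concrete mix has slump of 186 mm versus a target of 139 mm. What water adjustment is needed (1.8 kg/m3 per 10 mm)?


Difference = 139 - 186 = -47 mm
Water adjustment = -47 * 1.8 / 10 = -8.5 kg/m3

-8.5


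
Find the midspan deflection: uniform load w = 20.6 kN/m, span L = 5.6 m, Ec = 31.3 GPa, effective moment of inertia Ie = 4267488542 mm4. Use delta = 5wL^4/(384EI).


Convert: L = 5.6 m = 5600 mm, Ec = 31.3 GPa = 31300 MPa
delta = 5 * 20.6 * 5600^4 / (384 * 31300 * 4267488542)
= 1.97 mm

1.97


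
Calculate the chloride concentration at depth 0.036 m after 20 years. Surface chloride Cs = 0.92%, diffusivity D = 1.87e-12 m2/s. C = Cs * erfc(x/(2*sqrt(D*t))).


t_seconds = 20 * 365.25 * 24 * 3600 = 631152000.0 s
arg = 0.036 / (2 * sqrt(1.87e-12 * 631152000.0))
= 0.5239
erfc(0.5239) = 0.4587
C = 0.92 * 0.4587 = 0.422%

0.422


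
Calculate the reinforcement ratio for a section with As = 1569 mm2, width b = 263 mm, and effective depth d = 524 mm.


rho = As / (b * d)
= 1569 / (263 * 524)
= 0.0114

0.0114


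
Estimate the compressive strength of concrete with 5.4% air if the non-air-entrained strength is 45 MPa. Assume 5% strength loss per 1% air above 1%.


Strength loss = (5.4 - 1) * 5 = 22.0%
f'c = 45 * (1 - 22.0/100)
= 35.1 MPa

35.1


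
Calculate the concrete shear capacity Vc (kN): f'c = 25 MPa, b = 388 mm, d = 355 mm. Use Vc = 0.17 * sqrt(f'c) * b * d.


Vc = 0.17 * sqrt(25) * 388 * 355 / 1000
= 117.08 kN

117.08


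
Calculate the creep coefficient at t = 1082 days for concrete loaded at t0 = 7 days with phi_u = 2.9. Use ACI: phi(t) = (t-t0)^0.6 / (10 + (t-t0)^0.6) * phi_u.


dt = 1082 - 7 = 1075
phi = 1075^0.6 / (10 + 1075^0.6) * 2.9
= 2.518

2.518


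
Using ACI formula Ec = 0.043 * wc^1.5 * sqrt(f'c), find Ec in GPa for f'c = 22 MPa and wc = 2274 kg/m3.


Ec = 0.043 * 2274^1.5 * sqrt(22) / 1000
= 21.87 GPa

21.87


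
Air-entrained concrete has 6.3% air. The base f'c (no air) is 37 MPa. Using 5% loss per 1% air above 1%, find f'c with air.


Strength loss = (6.3 - 1) * 5 = 26.5%
f'c = 37 * (1 - 26.5/100)
= 27.2 MPa

27.2


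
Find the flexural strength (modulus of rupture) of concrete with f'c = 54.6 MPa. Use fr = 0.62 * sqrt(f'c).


fr = 0.62 * sqrt(54.6)
= 4.581 MPa

4.581


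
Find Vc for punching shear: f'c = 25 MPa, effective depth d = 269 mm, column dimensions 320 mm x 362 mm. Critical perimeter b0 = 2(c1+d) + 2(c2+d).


b0 = 2*(320 + 269) + 2*(362 + 269) = 2440 mm
Vc = 0.33 * sqrt(25) * 2440 * 269 / 1000
= 1082.99 kN

1082.99


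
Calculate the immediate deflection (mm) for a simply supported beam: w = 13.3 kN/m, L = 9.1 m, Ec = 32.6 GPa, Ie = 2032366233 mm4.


Convert: L = 9.1 m = 9100 mm, Ec = 32.6 GPa = 32600 MPa
delta = 5 * 13.3 * 9100^4 / (384 * 32600 * 2032366233)
= 17.92 mm

17.92


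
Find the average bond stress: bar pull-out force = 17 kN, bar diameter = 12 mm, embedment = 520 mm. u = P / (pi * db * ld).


u = P / (pi * db * ld)
= 17 * 1000 / (pi * 12 * 520)
= 0.867 MPa

0.867


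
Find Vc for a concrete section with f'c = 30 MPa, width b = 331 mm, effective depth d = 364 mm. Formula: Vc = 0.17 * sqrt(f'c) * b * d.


Vc = 0.17 * sqrt(30) * 331 * 364 / 1000
= 112.19 kN

112.19


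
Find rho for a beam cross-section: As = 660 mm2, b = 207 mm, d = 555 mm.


rho = As / (b * d)
= 660 / (207 * 555)
= 0.0057

0.0057


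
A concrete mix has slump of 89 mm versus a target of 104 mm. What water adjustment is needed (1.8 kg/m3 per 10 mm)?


Difference = 104 - 89 = 15 mm
Water adjustment = 15 * 1.8 / 10 = 2.7 kg/m3

2.7


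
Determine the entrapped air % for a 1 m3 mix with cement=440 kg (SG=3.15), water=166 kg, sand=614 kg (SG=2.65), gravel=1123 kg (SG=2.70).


Vol cement = 440 / (3.15 * 1000) = 0.139683 m3
Vol water = 166 / 1000 = 0.166 m3
Vol sand = 614 / (2.65 * 1000) = 0.231698 m3
Vol gravel = 1123 / (2.70 * 1000) = 0.415926 m3
Total solid + water volume = 0.953307 m3
Air = (1 - 0.953307) * 100 = 4.67%

4.67


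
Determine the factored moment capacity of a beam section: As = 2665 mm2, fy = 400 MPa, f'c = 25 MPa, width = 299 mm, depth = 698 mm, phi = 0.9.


a = As * fy / (0.85 * f'c * b)
= 2665 * 400 / (0.85 * 25 * 299)
= 167.7749 mm
Mn = As * fy * (d - a/2) / 10^6
= 654.644 kN-m
phi*Mn = 0.9 * 654.644 = 589.18 kN-m

589.18


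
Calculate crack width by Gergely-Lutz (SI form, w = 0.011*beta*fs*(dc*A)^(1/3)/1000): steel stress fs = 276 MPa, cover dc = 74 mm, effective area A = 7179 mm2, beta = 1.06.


w = 0.011 * beta * fs * (dc * A)^(1/3) / 1000
= 0.011 * 1.06 * 276 * (74 * 7179)^(1/3) / 1000
= 0.261 mm

0.261


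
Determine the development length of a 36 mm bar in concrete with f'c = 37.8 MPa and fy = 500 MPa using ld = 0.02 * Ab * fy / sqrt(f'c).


Ab = pi * 36^2 / 4 = 1017.876 mm2
ld = 0.02 * 1017.876 * 500 / sqrt(37.8)
= 1655.6 mm

1655.6


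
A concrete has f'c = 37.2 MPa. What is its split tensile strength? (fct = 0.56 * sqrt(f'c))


fct = 0.56 * sqrt(37.2)
= 0.56 * 6.099
= 3.416 MPa

3.416


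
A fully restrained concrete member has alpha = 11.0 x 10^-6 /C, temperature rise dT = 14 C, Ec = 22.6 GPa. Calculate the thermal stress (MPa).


sigma = alpha * dT * Ec
= 11.0e-6 * 14 * 22.6 * 1000
= 3.48 MPa

3.48


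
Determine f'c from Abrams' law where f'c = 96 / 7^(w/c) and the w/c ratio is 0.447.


f'c = 96 / 7^0.447
= 96 / 2.386
= 40.23 MPa

40.23


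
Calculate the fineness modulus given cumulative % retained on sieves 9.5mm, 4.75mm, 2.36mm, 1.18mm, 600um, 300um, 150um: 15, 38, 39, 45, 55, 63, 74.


FM = sum(cumulative % retained) / 100
= 329 / 100
= 3.29

3.29


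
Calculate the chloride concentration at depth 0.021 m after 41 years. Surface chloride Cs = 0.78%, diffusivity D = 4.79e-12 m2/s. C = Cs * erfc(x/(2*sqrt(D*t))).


t_seconds = 41 * 365.25 * 24 * 3600 = 1293861600.0 s
arg = 0.021 / (2 * sqrt(4.79e-12 * 1293861600.0))
= 0.1334
erfc(0.1334) = 0.8504
C = 0.78 * 0.8504 = 0.6633%

0.6633


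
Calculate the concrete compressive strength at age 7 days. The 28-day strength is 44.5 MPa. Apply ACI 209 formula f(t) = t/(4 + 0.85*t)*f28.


f(7) = 7 / (4 + 0.85 * 7) * 44.5
= 7 / 9.95 * 44.5
= 31.31 MPa

31.31


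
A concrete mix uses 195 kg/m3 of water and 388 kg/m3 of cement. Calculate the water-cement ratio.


w/c = water / cement
w/c = 195 / 388 = 0.503

0.503


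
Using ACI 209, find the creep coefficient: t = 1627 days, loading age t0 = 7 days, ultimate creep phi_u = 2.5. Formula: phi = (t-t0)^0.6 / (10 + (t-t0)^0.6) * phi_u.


dt = 1627 - 7 = 1620
phi = 1620^0.6 / (10 + 1620^0.6) * 2.5
= 2.235

2.235


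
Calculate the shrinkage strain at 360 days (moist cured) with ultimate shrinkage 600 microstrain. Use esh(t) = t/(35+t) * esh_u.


esh(360) = 360 / (35 + 360) * 600
= 360 / 395 * 600
= 546.8 microstrain

546.8


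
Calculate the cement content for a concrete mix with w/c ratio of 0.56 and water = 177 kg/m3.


Cement = water / (w/c)
= 177 / 0.56
= 316.1 kg/m3

316.1


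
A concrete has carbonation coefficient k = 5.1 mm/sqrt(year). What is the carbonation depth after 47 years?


depth = k * sqrt(t)
= 5.1 * sqrt(47)
= 34.96 mm

34.96


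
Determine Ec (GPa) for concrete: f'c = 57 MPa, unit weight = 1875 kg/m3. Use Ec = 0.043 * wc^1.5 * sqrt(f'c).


Ec = 0.043 * 1875^1.5 * sqrt(57) / 1000
= 26.36 GPa

26.36


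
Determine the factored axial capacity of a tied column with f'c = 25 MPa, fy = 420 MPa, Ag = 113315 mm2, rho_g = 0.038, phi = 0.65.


Ast = rho * Ag = 0.038 * 113315 = 4305.97 mm2
phi*Pn = 0.65 * 0.80 * (0.85 * 25 * (113315 - 4305.97) + 420 * 4305.97) / 1000
= 2144.97 kN

2144.97


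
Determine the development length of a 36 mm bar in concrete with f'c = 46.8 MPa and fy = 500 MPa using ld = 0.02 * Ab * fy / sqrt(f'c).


Ab = pi * 36^2 / 4 = 1017.876 mm2
ld = 0.02 * 1017.876 * 500 / sqrt(46.8)
= 1487.9 mm

1487.9


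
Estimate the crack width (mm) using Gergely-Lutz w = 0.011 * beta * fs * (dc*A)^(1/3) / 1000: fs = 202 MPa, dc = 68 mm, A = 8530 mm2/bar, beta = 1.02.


w = 0.011 * beta * fs * (dc * A)^(1/3) / 1000
= 0.011 * 1.02 * 202 * (68 * 8530)^(1/3) / 1000
= 0.189 mm

0.189


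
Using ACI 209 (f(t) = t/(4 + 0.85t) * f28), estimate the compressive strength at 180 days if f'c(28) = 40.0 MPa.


f(180) = 180 / (4 + 0.85 * 180) * 40.0
= 180 / 157.0 * 40.0
= 45.86 MPa

45.86


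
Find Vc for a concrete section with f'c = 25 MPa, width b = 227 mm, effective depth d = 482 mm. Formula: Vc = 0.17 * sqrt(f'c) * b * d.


Vc = 0.17 * sqrt(25) * 227 * 482 / 1000
= 93.0 kN

93.0


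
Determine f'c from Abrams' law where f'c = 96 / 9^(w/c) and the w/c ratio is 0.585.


f'c = 96 / 9^0.585
= 96 / 3.616
= 26.55 MPa

26.55


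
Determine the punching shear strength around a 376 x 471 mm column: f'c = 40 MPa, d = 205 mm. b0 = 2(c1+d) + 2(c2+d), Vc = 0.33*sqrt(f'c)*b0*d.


b0 = 2*(376 + 205) + 2*(471 + 205) = 2514 mm
Vc = 0.33 * sqrt(40) * 2514 * 205 / 1000
= 1075.63 kN

1075.63


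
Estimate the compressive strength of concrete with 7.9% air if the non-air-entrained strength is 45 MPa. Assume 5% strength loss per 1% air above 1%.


Strength loss = (7.9 - 1) * 5 = 34.5%
f'c = 45 * (1 - 34.5/100)
= 29.48 MPa

29.48


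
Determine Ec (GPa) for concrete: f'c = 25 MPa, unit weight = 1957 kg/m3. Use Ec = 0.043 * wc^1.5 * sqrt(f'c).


Ec = 0.043 * 1957^1.5 * sqrt(25) / 1000
= 18.61 GPa

18.61


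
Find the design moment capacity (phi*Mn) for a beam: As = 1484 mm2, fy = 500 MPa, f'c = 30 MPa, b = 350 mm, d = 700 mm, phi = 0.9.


a = As * fy / (0.85 * f'c * b)
= 1484 * 500 / (0.85 * 30 * 350)
= 83.1373 mm
Mn = As * fy * (d - a/2) / 10^6
= 488.5561 kN-m
phi*Mn = 0.9 * 488.5561 = 439.7 kN-m

439.7


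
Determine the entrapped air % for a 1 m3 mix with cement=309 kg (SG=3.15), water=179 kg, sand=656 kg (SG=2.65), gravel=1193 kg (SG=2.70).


Vol cement = 309 / (3.15 * 1000) = 0.098095 m3
Vol water = 179 / 1000 = 0.179 m3
Vol sand = 656 / (2.65 * 1000) = 0.247547 m3
Vol gravel = 1193 / (2.70 * 1000) = 0.441852 m3
Total solid + water volume = 0.966494 m3
Air = (1 - 0.966494) * 100 = 3.35%

3.35


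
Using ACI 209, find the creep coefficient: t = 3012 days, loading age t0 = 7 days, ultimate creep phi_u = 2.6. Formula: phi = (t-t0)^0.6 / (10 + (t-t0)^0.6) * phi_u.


dt = 3012 - 7 = 3005
phi = 3005^0.6 / (10 + 3005^0.6) * 2.6
= 2.403

2.403


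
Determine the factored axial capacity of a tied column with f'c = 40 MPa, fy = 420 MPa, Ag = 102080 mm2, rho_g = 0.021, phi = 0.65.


Ast = rho * Ag = 0.021 * 102080 = 2143.68 mm2
phi*Pn = 0.65 * 0.80 * (0.85 * 40 * (102080 - 2143.68) + 420 * 2143.68) / 1000
= 2235.05 kN

2235.05


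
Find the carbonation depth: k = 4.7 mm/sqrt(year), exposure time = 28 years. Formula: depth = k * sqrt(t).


depth = k * sqrt(t)
= 4.7 * sqrt(28)
= 24.87 mm

24.87


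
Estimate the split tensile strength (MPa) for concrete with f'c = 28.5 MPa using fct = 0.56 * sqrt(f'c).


fct = 0.56 * sqrt(28.5)
= 0.56 * 5.339
= 2.99 MPa

2.99


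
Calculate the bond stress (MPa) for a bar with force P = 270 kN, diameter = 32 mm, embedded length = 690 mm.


u = P / (pi * db * ld)
= 270 * 1000 / (pi * 32 * 690)
= 3.892 MPa

3.892


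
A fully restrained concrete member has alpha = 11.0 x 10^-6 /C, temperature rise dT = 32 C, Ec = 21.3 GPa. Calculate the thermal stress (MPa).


sigma = alpha * dT * Ec
= 11.0e-6 * 32 * 21.3 * 1000
= 7.498 MPa

7.498


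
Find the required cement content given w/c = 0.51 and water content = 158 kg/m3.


Cement = water / (w/c)
= 158 / 0.51
= 309.8 kg/m3

309.8


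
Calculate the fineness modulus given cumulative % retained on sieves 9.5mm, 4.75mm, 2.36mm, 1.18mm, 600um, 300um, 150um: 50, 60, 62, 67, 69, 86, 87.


FM = sum(cumulative % retained) / 100
= 481 / 100
= 4.81

4.81


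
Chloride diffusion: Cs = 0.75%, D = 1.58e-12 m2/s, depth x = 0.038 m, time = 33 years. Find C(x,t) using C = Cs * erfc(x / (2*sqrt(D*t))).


t_seconds = 33 * 365.25 * 24 * 3600 = 1041400800.0 s
arg = 0.038 / (2 * sqrt(1.58e-12 * 1041400800.0))
= 0.4684
erfc(0.4684) = 0.5077
C = 0.75 * 0.5077 = 0.3808%

0.3808


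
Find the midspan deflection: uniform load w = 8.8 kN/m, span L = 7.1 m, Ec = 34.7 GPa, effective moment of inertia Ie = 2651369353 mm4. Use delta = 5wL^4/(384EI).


Convert: L = 7.1 m = 7100 mm, Ec = 34.7 GPa = 34700 MPa
delta = 5 * 8.8 * 7100^4 / (384 * 34700 * 2651369353)
= 3.16 mm

3.16


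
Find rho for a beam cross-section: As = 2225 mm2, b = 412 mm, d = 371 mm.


rho = As / (b * d)
= 2225 / (412 * 371)
= 0.0146

0.0146


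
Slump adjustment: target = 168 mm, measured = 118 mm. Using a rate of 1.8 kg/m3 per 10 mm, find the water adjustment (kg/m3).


Difference = 168 - 118 = 50 mm
Water adjustment = 50 * 1.8 / 10 = 9.0 kg/m3

9.0


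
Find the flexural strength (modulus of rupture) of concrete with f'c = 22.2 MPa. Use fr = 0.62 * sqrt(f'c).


fr = 0.62 * sqrt(22.2)
= 2.921 MPa

2.921


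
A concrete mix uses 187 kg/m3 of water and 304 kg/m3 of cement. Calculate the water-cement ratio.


w/c = water / cement
w/c = 187 / 304 = 0.615

0.615


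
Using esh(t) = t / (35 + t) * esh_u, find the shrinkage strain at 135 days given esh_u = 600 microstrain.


esh(135) = 135 / (35 + 135) * 600
= 135 / 170 * 600
= 476.5 microstrain

476.5


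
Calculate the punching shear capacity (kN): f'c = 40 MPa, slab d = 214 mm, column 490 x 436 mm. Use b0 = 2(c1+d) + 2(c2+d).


b0 = 2*(490 + 214) + 2*(436 + 214) = 2708 mm
Vc = 0.33 * sqrt(40) * 2708 * 214 / 1000
= 1209.5 kN

1209.5


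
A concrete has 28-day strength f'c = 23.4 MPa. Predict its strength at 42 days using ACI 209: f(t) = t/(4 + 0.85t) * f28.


f(42) = 42 / (4 + 0.85 * 42) * 23.4
= 42 / 39.7 * 23.4
= 24.76 MPa

24.76


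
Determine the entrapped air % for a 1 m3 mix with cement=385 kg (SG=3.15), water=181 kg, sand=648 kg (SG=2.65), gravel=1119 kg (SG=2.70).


Vol cement = 385 / (3.15 * 1000) = 0.122222 m3
Vol water = 181 / 1000 = 0.181 m3
Vol sand = 648 / (2.65 * 1000) = 0.244528 m3
Vol gravel = 1119 / (2.70 * 1000) = 0.414444 m3
Total solid + water volume = 0.962195 m3
Air = (1 - 0.962195) * 100 = 3.78%

3.78


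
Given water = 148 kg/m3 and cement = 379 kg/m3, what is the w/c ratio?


w/c = water / cement
w/c = 148 / 379 = 0.391

0.391


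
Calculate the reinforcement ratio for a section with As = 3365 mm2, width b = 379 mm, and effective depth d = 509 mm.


rho = As / (b * d)
= 3365 / (379 * 509)
= 0.0174

0.0174


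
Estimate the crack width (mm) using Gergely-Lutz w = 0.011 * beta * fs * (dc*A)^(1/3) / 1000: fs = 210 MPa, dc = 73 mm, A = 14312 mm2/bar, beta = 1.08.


w = 0.011 * beta * fs * (dc * A)^(1/3) / 1000
= 0.011 * 1.08 * 210 * (73 * 14312)^(1/3) / 1000
= 0.253 mm

0.253


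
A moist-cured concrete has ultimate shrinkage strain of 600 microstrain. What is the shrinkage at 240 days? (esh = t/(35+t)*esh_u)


esh(240) = 240 / (35 + 240) * 600
= 240 / 275 * 600
= 523.6 microstrain

523.6


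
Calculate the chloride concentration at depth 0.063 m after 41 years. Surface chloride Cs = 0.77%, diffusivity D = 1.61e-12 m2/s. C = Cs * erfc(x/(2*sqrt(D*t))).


t_seconds = 41 * 365.25 * 24 * 3600 = 1293861600.0 s
arg = 0.063 / (2 * sqrt(1.61e-12 * 1293861600.0))
= 0.6902
erfc(0.6902) = 0.329
C = 0.77 * 0.329 = 0.2534%

0.2534


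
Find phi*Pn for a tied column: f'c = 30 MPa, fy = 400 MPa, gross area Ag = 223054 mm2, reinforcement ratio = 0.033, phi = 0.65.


Ast = rho * Ag = 0.033 * 223054 = 7360.782 mm2
phi*Pn = 0.65 * 0.80 * (0.85 * 30 * (223054 - 7360.782) + 400 * 7360.782) / 1000
= 4391.13 kN

4391.13


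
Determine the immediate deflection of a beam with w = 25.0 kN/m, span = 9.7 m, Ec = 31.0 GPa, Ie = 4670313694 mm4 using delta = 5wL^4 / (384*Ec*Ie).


Convert: L = 9.7 m = 9700 mm, Ec = 31.0 GPa = 31000 MPa
delta = 5 * 25.0 * 9700^4 / (384 * 31000 * 4670313694)
= 19.9 mm

19.9


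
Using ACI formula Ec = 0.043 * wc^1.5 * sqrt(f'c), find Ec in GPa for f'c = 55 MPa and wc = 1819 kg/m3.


Ec = 0.043 * 1819^1.5 * sqrt(55) / 1000
= 24.74 GPa

24.74


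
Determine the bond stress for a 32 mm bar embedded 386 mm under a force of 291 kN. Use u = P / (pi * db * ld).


u = P / (pi * db * ld)
= 291 * 1000 / (pi * 32 * 386)
= 7.499 MPa

7.499


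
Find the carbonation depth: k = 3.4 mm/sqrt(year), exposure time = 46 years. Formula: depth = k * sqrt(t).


depth = k * sqrt(t)
= 3.4 * sqrt(46)
= 23.06 mm

23.06


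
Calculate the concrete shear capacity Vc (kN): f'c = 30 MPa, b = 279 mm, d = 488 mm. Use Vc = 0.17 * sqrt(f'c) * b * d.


Vc = 0.17 * sqrt(30) * 279 * 488 / 1000
= 126.77 kN

126.77


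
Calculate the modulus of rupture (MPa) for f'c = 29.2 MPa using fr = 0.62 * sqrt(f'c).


fr = 0.62 * sqrt(29.2)
= 3.35 MPa

3.35


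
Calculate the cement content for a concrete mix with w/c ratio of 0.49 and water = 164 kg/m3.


Cement = water / (w/c)
= 164 / 0.49
= 334.7 kg/m3

334.7


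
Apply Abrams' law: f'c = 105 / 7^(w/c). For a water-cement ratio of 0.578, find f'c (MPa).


f'c = 105 / 7^0.578
= 105 / 3.079
= 34.1 MPa

34.1


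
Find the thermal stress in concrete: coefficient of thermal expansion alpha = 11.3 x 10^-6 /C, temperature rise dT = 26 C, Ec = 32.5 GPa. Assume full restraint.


sigma = alpha * dT * Ec
= 11.3e-6 * 26 * 32.5 * 1000
= 9.548 MPa

9.548


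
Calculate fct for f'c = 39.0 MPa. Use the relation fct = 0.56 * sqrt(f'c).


fct = 0.56 * sqrt(39.0)
= 0.56 * 6.245
= 3.497 MPa

3.497


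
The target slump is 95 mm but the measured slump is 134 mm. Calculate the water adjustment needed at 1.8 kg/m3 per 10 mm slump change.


Difference = 95 - 134 = -39 mm
Water adjustment = -39 * 1.8 / 10 = -7.0 kg/m3

-7.0
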